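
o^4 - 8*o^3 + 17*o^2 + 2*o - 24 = (o - 4)*(o - 3)*(o - 2)*(o + 1)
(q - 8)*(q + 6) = q^2 - 2*q - 48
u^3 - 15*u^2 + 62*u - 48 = (u - 8)*(u - 6)*(u - 1)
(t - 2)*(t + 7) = t^2 + 5*t - 14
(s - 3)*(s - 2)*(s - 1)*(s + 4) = s^4 - 2*s^3 - 13*s^2 + 38*s - 24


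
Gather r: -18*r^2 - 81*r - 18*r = -18*r^2 - 99*r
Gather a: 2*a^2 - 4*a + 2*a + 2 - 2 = 2*a^2 - 2*a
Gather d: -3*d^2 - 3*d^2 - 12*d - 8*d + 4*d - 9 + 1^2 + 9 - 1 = -6*d^2 - 16*d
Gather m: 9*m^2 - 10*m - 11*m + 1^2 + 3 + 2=9*m^2 - 21*m + 6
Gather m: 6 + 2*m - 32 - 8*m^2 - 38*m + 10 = -8*m^2 - 36*m - 16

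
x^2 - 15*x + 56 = (x - 8)*(x - 7)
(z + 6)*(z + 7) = z^2 + 13*z + 42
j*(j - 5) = j^2 - 5*j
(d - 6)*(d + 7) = d^2 + d - 42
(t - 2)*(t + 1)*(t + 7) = t^3 + 6*t^2 - 9*t - 14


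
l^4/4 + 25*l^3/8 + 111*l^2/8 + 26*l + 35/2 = (l/2 + 1)^2*(l + 7/2)*(l + 5)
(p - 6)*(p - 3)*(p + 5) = p^3 - 4*p^2 - 27*p + 90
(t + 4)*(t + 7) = t^2 + 11*t + 28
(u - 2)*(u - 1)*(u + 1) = u^3 - 2*u^2 - u + 2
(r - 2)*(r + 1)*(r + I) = r^3 - r^2 + I*r^2 - 2*r - I*r - 2*I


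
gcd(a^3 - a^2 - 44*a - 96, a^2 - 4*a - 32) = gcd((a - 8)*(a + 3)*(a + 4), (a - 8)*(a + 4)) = a^2 - 4*a - 32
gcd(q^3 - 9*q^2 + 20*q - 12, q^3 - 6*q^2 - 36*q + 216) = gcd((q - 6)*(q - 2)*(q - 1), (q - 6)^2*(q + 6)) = q - 6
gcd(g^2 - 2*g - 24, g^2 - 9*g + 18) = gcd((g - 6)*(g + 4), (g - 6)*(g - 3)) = g - 6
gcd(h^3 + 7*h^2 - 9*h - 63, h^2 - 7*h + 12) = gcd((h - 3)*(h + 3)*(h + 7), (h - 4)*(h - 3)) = h - 3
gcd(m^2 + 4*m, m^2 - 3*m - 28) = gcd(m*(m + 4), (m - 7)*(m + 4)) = m + 4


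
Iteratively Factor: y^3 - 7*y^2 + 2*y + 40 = (y + 2)*(y^2 - 9*y + 20) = (y - 4)*(y + 2)*(y - 5)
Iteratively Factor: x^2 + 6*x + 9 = (x + 3)*(x + 3)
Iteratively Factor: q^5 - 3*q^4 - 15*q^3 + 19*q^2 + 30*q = (q + 1)*(q^4 - 4*q^3 - 11*q^2 + 30*q) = (q - 5)*(q + 1)*(q^3 + q^2 - 6*q) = q*(q - 5)*(q + 1)*(q^2 + q - 6) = q*(q - 5)*(q + 1)*(q + 3)*(q - 2)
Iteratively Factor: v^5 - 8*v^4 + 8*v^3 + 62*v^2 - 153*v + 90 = (v - 5)*(v^4 - 3*v^3 - 7*v^2 + 27*v - 18) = (v - 5)*(v - 1)*(v^3 - 2*v^2 - 9*v + 18) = (v - 5)*(v - 2)*(v - 1)*(v^2 - 9) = (v - 5)*(v - 2)*(v - 1)*(v + 3)*(v - 3)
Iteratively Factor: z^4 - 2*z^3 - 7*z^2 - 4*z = (z - 4)*(z^3 + 2*z^2 + z) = (z - 4)*(z + 1)*(z^2 + z) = (z - 4)*(z + 1)^2*(z)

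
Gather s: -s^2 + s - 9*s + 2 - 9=-s^2 - 8*s - 7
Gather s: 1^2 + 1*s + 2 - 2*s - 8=-s - 5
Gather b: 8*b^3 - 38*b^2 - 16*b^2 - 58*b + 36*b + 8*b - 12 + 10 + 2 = 8*b^3 - 54*b^2 - 14*b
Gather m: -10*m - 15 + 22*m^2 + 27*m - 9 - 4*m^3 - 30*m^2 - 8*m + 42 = -4*m^3 - 8*m^2 + 9*m + 18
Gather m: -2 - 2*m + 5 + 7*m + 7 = 5*m + 10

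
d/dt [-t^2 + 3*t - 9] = 3 - 2*t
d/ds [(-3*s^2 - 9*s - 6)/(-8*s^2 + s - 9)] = 3*(-25*s^2 - 14*s + 29)/(64*s^4 - 16*s^3 + 145*s^2 - 18*s + 81)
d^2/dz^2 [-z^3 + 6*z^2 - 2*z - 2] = 12 - 6*z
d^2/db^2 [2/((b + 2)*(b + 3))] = 4*((b + 2)^2 + (b + 2)*(b + 3) + (b + 3)^2)/((b + 2)^3*(b + 3)^3)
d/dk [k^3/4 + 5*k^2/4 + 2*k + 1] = 3*k^2/4 + 5*k/2 + 2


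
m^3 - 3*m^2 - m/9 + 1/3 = (m - 3)*(m - 1/3)*(m + 1/3)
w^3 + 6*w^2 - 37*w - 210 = (w - 6)*(w + 5)*(w + 7)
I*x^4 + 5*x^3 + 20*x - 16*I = (x - 4*I)*(x - 2*I)*(x + 2*I)*(I*x + 1)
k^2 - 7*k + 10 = (k - 5)*(k - 2)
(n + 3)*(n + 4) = n^2 + 7*n + 12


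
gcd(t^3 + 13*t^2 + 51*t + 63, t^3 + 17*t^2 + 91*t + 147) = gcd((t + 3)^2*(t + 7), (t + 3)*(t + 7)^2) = t^2 + 10*t + 21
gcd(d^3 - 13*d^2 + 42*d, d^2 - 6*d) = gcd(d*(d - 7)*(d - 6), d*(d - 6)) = d^2 - 6*d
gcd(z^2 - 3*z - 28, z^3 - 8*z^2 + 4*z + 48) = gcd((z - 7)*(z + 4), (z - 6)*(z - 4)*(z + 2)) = 1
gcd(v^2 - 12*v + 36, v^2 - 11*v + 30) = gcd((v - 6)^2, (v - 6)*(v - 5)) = v - 6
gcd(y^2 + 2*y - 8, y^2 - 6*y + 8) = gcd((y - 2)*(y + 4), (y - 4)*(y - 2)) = y - 2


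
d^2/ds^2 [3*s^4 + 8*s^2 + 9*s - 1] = 36*s^2 + 16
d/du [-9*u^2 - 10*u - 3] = -18*u - 10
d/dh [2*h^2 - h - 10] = 4*h - 1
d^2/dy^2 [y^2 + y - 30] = 2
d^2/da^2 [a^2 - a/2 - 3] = 2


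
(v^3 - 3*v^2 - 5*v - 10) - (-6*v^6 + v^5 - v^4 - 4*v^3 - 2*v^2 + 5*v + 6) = 6*v^6 - v^5 + v^4 + 5*v^3 - v^2 - 10*v - 16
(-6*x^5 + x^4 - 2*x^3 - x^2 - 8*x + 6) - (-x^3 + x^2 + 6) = -6*x^5 + x^4 - x^3 - 2*x^2 - 8*x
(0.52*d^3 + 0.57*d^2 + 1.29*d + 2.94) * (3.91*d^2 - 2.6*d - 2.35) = 2.0332*d^5 + 0.8767*d^4 + 2.3399*d^3 + 6.8019*d^2 - 10.6755*d - 6.909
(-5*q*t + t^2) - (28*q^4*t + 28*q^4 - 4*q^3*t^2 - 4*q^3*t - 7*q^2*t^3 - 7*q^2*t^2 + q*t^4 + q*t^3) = -28*q^4*t - 28*q^4 + 4*q^3*t^2 + 4*q^3*t + 7*q^2*t^3 + 7*q^2*t^2 - q*t^4 - q*t^3 - 5*q*t + t^2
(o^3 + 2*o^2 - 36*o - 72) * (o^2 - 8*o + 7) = o^5 - 6*o^4 - 45*o^3 + 230*o^2 + 324*o - 504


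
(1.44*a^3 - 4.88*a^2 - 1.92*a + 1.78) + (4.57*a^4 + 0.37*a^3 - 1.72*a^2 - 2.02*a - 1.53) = 4.57*a^4 + 1.81*a^3 - 6.6*a^2 - 3.94*a + 0.25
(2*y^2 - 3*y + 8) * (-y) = -2*y^3 + 3*y^2 - 8*y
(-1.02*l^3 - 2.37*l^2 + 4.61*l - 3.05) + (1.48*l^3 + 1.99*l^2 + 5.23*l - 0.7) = 0.46*l^3 - 0.38*l^2 + 9.84*l - 3.75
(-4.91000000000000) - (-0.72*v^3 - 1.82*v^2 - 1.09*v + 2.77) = 0.72*v^3 + 1.82*v^2 + 1.09*v - 7.68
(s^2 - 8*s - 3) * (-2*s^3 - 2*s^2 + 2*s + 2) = -2*s^5 + 14*s^4 + 24*s^3 - 8*s^2 - 22*s - 6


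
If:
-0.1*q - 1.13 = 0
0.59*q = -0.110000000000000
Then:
No Solution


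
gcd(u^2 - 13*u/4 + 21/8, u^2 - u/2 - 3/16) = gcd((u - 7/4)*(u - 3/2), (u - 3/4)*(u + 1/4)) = 1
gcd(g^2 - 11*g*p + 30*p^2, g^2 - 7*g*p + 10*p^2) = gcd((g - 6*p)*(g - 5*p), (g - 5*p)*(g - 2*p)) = -g + 5*p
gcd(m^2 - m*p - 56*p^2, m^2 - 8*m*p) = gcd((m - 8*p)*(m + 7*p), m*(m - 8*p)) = -m + 8*p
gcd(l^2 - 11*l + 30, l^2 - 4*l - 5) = l - 5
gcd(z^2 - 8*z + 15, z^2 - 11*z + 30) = z - 5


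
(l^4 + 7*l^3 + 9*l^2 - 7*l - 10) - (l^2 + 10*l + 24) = l^4 + 7*l^3 + 8*l^2 - 17*l - 34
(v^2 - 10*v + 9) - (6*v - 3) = v^2 - 16*v + 12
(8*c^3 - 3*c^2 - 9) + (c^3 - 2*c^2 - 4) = 9*c^3 - 5*c^2 - 13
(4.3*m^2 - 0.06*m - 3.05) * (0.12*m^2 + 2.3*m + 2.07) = 0.516*m^4 + 9.8828*m^3 + 8.397*m^2 - 7.1392*m - 6.3135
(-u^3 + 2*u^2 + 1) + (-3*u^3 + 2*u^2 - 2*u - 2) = -4*u^3 + 4*u^2 - 2*u - 1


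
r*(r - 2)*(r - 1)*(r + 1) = r^4 - 2*r^3 - r^2 + 2*r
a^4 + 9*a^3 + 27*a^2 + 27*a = a*(a + 3)^3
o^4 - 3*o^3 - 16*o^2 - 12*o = o*(o - 6)*(o + 1)*(o + 2)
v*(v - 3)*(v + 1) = v^3 - 2*v^2 - 3*v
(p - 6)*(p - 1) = p^2 - 7*p + 6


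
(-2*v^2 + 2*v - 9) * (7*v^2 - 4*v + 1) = -14*v^4 + 22*v^3 - 73*v^2 + 38*v - 9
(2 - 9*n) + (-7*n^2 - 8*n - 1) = -7*n^2 - 17*n + 1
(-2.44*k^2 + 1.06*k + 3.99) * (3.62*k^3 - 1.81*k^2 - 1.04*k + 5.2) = -8.8328*k^5 + 8.2536*k^4 + 15.0628*k^3 - 21.0123*k^2 + 1.3624*k + 20.748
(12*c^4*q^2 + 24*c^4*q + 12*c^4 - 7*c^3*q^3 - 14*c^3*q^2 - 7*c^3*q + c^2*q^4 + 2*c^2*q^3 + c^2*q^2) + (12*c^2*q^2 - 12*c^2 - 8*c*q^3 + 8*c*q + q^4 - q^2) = 12*c^4*q^2 + 24*c^4*q + 12*c^4 - 7*c^3*q^3 - 14*c^3*q^2 - 7*c^3*q + c^2*q^4 + 2*c^2*q^3 + 13*c^2*q^2 - 12*c^2 - 8*c*q^3 + 8*c*q + q^4 - q^2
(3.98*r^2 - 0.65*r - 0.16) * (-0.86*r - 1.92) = -3.4228*r^3 - 7.0826*r^2 + 1.3856*r + 0.3072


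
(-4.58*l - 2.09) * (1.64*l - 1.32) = -7.5112*l^2 + 2.618*l + 2.7588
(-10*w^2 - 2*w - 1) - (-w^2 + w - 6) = -9*w^2 - 3*w + 5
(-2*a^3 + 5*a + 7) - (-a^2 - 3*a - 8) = -2*a^3 + a^2 + 8*a + 15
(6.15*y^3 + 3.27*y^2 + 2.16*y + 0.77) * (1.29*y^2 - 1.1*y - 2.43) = 7.9335*y^5 - 2.5467*y^4 - 15.7551*y^3 - 9.3288*y^2 - 6.0958*y - 1.8711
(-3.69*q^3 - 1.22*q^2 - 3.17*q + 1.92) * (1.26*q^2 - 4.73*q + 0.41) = -4.6494*q^5 + 15.9165*q^4 + 0.263500000000001*q^3 + 16.9131*q^2 - 10.3813*q + 0.7872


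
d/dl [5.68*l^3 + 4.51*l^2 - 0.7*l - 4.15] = 17.04*l^2 + 9.02*l - 0.7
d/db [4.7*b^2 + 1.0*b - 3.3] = 9.4*b + 1.0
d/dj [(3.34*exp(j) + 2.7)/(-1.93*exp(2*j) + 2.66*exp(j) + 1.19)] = (6.4462*exp(2*j) + 10.422*exp(j) - 3.2074)*exp(j)/(3.7249*exp(4*j) - 10.2676*exp(3*j) + 2.4822*exp(2*j) + 6.3308*exp(j) + 1.4161)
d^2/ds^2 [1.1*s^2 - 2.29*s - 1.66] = 2.20000000000000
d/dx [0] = 0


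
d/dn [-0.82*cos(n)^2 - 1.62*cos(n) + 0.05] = (1.64*cos(n) + 1.62)*sin(n)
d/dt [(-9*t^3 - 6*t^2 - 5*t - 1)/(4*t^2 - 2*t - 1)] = (-36*t^4 + 36*t^3 + 59*t^2 + 20*t + 3)/(16*t^4 - 16*t^3 - 4*t^2 + 4*t + 1)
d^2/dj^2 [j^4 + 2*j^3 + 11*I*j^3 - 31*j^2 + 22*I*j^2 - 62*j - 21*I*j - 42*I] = 12*j^2 + j*(12 + 66*I) - 62 + 44*I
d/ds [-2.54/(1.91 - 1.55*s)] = -3.937/(1.55*s - 1.91)^2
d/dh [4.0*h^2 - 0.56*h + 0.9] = 8.0*h - 0.56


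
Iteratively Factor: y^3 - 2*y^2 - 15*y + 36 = (y - 3)*(y^2 + y - 12) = (y - 3)*(y + 4)*(y - 3)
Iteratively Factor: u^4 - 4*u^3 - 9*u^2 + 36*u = (u + 3)*(u^3 - 7*u^2 + 12*u) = (u - 4)*(u + 3)*(u^2 - 3*u) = (u - 4)*(u - 3)*(u + 3)*(u)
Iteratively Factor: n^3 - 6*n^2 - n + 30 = (n - 5)*(n^2 - n - 6) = (n - 5)*(n - 3)*(n + 2)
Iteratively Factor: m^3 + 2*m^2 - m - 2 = (m + 2)*(m^2 - 1) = (m + 1)*(m + 2)*(m - 1)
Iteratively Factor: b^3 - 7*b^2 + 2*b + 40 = (b + 2)*(b^2 - 9*b + 20) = (b - 4)*(b + 2)*(b - 5)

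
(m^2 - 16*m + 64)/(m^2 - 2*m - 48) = (m - 8)/(m + 6)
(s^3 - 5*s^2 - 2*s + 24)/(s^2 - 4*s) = s - 1 - 6/s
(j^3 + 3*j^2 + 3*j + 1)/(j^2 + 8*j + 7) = (j^2 + 2*j + 1)/(j + 7)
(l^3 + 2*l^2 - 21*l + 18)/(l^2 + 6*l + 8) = (l^3 + 2*l^2 - 21*l + 18)/(l^2 + 6*l + 8)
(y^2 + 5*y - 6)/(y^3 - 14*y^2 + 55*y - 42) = (y + 6)/(y^2 - 13*y + 42)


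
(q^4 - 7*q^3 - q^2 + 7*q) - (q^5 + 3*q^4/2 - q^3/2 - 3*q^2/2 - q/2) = -q^5 - q^4/2 - 13*q^3/2 + q^2/2 + 15*q/2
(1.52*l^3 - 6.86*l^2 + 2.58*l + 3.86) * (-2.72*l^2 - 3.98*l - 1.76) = -4.1344*l^5 + 12.6096*l^4 + 17.61*l^3 - 8.694*l^2 - 19.9036*l - 6.7936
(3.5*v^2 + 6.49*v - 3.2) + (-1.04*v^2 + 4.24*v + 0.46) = 2.46*v^2 + 10.73*v - 2.74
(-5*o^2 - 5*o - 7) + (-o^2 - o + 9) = -6*o^2 - 6*o + 2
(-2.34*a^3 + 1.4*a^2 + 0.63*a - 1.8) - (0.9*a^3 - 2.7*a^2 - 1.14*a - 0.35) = -3.24*a^3 + 4.1*a^2 + 1.77*a - 1.45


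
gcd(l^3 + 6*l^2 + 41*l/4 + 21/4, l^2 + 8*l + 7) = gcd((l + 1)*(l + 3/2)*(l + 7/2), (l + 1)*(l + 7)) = l + 1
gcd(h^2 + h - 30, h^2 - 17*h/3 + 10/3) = h - 5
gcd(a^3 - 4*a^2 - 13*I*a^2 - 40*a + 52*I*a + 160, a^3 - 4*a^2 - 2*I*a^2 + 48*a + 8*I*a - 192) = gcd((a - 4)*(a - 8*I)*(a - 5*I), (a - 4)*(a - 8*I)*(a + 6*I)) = a^2 + a*(-4 - 8*I) + 32*I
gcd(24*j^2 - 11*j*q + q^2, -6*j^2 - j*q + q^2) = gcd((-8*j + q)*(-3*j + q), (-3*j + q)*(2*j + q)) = -3*j + q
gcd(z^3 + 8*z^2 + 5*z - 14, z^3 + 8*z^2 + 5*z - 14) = z^3 + 8*z^2 + 5*z - 14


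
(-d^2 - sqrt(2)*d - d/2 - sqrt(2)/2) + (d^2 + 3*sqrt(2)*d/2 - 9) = -d/2 + sqrt(2)*d/2 - 9 - sqrt(2)/2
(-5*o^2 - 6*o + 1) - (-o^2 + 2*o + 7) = -4*o^2 - 8*o - 6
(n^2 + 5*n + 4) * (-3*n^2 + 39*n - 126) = -3*n^4 + 24*n^3 + 57*n^2 - 474*n - 504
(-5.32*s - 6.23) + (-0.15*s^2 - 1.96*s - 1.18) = -0.15*s^2 - 7.28*s - 7.41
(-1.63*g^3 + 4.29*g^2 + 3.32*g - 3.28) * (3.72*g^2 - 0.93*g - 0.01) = -6.0636*g^5 + 17.4747*g^4 + 8.377*g^3 - 15.3321*g^2 + 3.0172*g + 0.0328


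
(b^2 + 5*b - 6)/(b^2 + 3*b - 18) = (b - 1)/(b - 3)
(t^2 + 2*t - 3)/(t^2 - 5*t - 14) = (-t^2 - 2*t + 3)/(-t^2 + 5*t + 14)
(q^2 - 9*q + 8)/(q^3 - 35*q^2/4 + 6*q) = 4*(q - 1)/(q*(4*q - 3))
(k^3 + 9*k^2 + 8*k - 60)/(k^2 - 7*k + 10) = (k^2 + 11*k + 30)/(k - 5)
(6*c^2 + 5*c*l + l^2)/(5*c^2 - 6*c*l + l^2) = (6*c^2 + 5*c*l + l^2)/(5*c^2 - 6*c*l + l^2)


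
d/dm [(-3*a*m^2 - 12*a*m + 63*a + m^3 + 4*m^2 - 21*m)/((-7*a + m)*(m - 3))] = (21*a^2 - 14*a*m - 28*a + m^2)/(49*a^2 - 14*a*m + m^2)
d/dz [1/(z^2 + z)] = (-2*z - 1)/(z^2*(z + 1)^2)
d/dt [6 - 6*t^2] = -12*t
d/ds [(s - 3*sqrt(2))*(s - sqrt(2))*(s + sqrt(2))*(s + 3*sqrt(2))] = 4*s*(s^2 - 10)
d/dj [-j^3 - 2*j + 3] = -3*j^2 - 2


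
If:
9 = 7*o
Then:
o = 9/7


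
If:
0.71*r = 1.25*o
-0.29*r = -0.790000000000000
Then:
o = 1.55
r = 2.72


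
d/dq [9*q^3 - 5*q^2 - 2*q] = 27*q^2 - 10*q - 2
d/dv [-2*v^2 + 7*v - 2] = 7 - 4*v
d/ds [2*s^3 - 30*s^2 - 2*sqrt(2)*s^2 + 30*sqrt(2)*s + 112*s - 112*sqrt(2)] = 6*s^2 - 60*s - 4*sqrt(2)*s + 30*sqrt(2) + 112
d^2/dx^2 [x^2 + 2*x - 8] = 2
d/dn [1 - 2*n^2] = -4*n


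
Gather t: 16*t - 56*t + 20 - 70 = -40*t - 50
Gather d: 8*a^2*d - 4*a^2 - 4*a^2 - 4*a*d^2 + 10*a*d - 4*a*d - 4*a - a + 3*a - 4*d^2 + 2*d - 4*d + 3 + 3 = -8*a^2 - 2*a + d^2*(-4*a - 4) + d*(8*a^2 + 6*a - 2) + 6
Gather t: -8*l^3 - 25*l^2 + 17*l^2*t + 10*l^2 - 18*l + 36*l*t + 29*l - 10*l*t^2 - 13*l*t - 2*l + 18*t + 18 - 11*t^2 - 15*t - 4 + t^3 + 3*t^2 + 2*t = -8*l^3 - 15*l^2 + 9*l + t^3 + t^2*(-10*l - 8) + t*(17*l^2 + 23*l + 5) + 14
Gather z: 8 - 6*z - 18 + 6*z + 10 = 0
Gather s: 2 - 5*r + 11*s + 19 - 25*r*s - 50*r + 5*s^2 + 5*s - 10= -55*r + 5*s^2 + s*(16 - 25*r) + 11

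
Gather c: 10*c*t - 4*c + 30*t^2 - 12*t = c*(10*t - 4) + 30*t^2 - 12*t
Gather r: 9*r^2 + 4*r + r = 9*r^2 + 5*r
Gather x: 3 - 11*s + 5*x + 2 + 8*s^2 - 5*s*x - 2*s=8*s^2 - 13*s + x*(5 - 5*s) + 5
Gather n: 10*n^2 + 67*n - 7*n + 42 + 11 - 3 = 10*n^2 + 60*n + 50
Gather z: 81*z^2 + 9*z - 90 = 81*z^2 + 9*z - 90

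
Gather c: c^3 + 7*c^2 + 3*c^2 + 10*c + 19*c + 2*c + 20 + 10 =c^3 + 10*c^2 + 31*c + 30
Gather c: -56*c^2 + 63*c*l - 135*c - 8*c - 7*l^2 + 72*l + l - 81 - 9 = -56*c^2 + c*(63*l - 143) - 7*l^2 + 73*l - 90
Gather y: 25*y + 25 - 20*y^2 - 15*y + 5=-20*y^2 + 10*y + 30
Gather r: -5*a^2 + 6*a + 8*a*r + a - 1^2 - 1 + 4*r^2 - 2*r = -5*a^2 + 7*a + 4*r^2 + r*(8*a - 2) - 2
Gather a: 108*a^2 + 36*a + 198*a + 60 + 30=108*a^2 + 234*a + 90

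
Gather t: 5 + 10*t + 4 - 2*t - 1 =8*t + 8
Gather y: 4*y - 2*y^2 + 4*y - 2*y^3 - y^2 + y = -2*y^3 - 3*y^2 + 9*y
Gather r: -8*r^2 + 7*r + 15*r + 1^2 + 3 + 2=-8*r^2 + 22*r + 6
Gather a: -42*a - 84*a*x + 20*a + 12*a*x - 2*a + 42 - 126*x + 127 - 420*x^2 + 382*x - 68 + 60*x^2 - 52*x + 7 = a*(-72*x - 24) - 360*x^2 + 204*x + 108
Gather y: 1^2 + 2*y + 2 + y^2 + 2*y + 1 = y^2 + 4*y + 4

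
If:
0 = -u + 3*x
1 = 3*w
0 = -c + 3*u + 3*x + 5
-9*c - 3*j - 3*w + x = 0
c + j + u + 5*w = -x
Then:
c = -17/59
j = 68/177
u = -78/59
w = 1/3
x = -26/59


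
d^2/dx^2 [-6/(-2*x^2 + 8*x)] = 6*(-x*(x - 4) + 4*(x - 2)^2)/(x^3*(x - 4)^3)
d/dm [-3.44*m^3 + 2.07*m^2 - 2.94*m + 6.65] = -10.32*m^2 + 4.14*m - 2.94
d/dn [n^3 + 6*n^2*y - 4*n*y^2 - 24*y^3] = 3*n^2 + 12*n*y - 4*y^2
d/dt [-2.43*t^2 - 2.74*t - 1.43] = -4.86*t - 2.74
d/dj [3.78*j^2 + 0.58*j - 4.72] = 7.56*j + 0.58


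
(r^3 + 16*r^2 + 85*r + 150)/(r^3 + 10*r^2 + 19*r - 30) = (r + 5)/(r - 1)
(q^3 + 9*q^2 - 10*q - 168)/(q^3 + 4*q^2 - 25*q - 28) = (q + 6)/(q + 1)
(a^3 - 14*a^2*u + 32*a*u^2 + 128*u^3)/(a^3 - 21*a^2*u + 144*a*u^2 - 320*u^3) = (-a - 2*u)/(-a + 5*u)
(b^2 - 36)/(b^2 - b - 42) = (b - 6)/(b - 7)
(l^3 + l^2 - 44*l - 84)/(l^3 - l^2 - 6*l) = (l^2 - l - 42)/(l*(l - 3))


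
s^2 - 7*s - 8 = (s - 8)*(s + 1)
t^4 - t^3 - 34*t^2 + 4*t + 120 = (t - 6)*(t - 2)*(t + 2)*(t + 5)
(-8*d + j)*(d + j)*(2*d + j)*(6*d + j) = -96*d^4 - 148*d^3*j - 52*d^2*j^2 + d*j^3 + j^4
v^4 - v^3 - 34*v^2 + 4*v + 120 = (v - 6)*(v - 2)*(v + 2)*(v + 5)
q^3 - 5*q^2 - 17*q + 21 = (q - 7)*(q - 1)*(q + 3)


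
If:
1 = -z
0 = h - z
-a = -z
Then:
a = -1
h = -1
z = -1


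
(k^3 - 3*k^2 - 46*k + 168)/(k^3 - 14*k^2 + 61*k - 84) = (k^2 + k - 42)/(k^2 - 10*k + 21)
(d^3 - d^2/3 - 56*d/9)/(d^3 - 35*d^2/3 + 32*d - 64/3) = d*(3*d + 7)/(3*(d^2 - 9*d + 8))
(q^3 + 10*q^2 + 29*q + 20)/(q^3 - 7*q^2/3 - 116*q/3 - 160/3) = 3*(q^2 + 6*q + 5)/(3*q^2 - 19*q - 40)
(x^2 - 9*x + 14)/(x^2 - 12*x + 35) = (x - 2)/(x - 5)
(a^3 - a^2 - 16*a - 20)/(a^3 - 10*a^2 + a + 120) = (a^2 + 4*a + 4)/(a^2 - 5*a - 24)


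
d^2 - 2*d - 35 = (d - 7)*(d + 5)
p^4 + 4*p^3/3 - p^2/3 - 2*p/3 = p*(p - 2/3)*(p + 1)^2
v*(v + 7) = v^2 + 7*v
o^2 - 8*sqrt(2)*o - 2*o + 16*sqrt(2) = (o - 2)*(o - 8*sqrt(2))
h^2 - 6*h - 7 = (h - 7)*(h + 1)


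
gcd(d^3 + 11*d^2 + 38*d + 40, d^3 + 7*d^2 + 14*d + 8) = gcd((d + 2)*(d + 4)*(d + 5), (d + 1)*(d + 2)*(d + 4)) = d^2 + 6*d + 8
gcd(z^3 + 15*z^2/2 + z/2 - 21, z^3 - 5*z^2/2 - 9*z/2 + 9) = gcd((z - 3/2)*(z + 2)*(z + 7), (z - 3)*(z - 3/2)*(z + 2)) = z^2 + z/2 - 3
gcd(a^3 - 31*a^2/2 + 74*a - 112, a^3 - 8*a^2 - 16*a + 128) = a^2 - 12*a + 32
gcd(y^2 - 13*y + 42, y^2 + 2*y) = 1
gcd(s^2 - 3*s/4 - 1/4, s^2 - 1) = s - 1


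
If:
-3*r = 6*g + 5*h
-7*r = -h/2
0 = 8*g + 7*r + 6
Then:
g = -219/271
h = 252/271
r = 18/271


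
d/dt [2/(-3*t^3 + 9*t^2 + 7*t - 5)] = 2*(9*t^2 - 18*t - 7)/(3*t^3 - 9*t^2 - 7*t + 5)^2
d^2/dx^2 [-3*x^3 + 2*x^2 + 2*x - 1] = 4 - 18*x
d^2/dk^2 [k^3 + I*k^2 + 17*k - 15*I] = 6*k + 2*I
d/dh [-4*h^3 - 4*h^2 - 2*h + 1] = -12*h^2 - 8*h - 2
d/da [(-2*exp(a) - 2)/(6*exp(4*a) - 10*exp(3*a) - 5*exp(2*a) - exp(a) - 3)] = 2*(-(exp(a) + 1)*(-24*exp(3*a) + 30*exp(2*a) + 10*exp(a) + 1) - 6*exp(4*a) + 10*exp(3*a) + 5*exp(2*a) + exp(a) + 3)*exp(a)/(-6*exp(4*a) + 10*exp(3*a) + 5*exp(2*a) + exp(a) + 3)^2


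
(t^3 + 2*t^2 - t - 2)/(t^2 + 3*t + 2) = t - 1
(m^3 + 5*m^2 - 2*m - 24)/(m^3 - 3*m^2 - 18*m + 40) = (m + 3)/(m - 5)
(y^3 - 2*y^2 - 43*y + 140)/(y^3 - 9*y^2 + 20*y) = (y + 7)/y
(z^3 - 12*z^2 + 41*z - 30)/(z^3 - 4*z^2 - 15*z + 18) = (z - 5)/(z + 3)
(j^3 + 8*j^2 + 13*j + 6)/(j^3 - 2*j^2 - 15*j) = (j^3 + 8*j^2 + 13*j + 6)/(j*(j^2 - 2*j - 15))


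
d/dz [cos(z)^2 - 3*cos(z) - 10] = (3 - 2*cos(z))*sin(z)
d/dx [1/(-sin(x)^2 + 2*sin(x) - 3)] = 2*(sin(x) - 1)*cos(x)/(sin(x)^2 - 2*sin(x) + 3)^2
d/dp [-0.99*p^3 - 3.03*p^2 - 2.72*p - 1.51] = -2.97*p^2 - 6.06*p - 2.72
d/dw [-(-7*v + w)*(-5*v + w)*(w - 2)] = -35*v^2 + 24*v*w - 24*v - 3*w^2 + 4*w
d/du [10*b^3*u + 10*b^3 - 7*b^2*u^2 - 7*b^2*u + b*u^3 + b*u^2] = b*(10*b^2 - 14*b*u - 7*b + 3*u^2 + 2*u)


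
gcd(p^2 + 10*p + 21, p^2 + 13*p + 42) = p + 7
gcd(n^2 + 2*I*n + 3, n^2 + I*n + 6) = n + 3*I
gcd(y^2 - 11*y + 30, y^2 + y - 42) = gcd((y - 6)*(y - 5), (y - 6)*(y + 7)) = y - 6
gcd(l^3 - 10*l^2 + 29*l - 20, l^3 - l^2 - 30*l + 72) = l - 4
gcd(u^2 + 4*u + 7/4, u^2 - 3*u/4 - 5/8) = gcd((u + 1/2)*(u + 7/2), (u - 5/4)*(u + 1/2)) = u + 1/2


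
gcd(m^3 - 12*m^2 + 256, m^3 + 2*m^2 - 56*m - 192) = m^2 - 4*m - 32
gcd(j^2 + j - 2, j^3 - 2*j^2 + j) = j - 1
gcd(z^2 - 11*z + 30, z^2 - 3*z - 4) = 1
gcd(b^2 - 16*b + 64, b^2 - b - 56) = b - 8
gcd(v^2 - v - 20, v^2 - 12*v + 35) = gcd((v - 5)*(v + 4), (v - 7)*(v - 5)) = v - 5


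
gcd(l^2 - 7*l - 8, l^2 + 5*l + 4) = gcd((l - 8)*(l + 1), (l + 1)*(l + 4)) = l + 1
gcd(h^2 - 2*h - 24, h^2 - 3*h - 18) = h - 6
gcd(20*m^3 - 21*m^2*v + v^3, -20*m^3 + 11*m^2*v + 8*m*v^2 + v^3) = -5*m^2 + 4*m*v + v^2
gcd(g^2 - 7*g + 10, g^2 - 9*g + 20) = g - 5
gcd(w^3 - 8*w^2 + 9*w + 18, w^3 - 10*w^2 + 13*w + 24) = w^2 - 2*w - 3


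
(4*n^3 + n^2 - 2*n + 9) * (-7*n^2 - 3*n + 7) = -28*n^5 - 19*n^4 + 39*n^3 - 50*n^2 - 41*n + 63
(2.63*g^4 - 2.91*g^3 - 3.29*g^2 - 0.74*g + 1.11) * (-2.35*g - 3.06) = -6.1805*g^5 - 1.2093*g^4 + 16.6361*g^3 + 11.8064*g^2 - 0.3441*g - 3.3966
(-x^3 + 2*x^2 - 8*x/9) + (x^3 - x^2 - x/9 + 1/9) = x^2 - x + 1/9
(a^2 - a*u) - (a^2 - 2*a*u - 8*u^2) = a*u + 8*u^2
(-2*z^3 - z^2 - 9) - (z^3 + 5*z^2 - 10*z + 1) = -3*z^3 - 6*z^2 + 10*z - 10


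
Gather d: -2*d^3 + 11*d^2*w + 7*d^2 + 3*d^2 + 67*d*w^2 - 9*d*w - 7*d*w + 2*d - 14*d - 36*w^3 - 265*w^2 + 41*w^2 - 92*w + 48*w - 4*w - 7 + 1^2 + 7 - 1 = -2*d^3 + d^2*(11*w + 10) + d*(67*w^2 - 16*w - 12) - 36*w^3 - 224*w^2 - 48*w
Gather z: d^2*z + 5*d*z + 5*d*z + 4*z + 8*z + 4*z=z*(d^2 + 10*d + 16)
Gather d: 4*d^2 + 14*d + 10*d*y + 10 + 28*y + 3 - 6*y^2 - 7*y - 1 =4*d^2 + d*(10*y + 14) - 6*y^2 + 21*y + 12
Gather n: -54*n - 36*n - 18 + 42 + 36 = 60 - 90*n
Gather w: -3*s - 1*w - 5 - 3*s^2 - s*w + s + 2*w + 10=-3*s^2 - 2*s + w*(1 - s) + 5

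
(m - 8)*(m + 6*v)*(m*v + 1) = m^3*v + 6*m^2*v^2 - 8*m^2*v + m^2 - 48*m*v^2 + 6*m*v - 8*m - 48*v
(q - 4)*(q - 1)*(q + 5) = q^3 - 21*q + 20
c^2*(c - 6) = c^3 - 6*c^2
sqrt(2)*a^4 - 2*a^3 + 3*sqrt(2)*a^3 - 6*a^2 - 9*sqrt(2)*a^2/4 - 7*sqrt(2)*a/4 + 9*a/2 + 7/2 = (a - 1)*(a + 7/2)*(a - sqrt(2))*(sqrt(2)*a + sqrt(2)/2)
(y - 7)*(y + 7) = y^2 - 49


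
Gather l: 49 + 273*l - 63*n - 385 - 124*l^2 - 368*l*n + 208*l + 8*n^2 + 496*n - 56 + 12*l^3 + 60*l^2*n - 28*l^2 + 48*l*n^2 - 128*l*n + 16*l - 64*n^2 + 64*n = 12*l^3 + l^2*(60*n - 152) + l*(48*n^2 - 496*n + 497) - 56*n^2 + 497*n - 392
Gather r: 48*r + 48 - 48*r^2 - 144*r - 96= -48*r^2 - 96*r - 48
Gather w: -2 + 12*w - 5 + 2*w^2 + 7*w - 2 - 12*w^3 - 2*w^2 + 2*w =-12*w^3 + 21*w - 9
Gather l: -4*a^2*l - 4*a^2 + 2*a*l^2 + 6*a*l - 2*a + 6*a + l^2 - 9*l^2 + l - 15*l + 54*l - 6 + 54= -4*a^2 + 4*a + l^2*(2*a - 8) + l*(-4*a^2 + 6*a + 40) + 48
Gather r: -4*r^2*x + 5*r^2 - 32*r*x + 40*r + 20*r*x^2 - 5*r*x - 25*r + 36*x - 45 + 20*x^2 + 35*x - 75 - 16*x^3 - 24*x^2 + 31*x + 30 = r^2*(5 - 4*x) + r*(20*x^2 - 37*x + 15) - 16*x^3 - 4*x^2 + 102*x - 90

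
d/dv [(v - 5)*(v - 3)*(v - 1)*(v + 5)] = 4*v^3 - 12*v^2 - 44*v + 100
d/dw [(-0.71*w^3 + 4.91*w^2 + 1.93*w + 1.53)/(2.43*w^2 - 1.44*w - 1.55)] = (-1.7253*w^4 + 2.0448*w^3 - 8.4588*w^2 - 22.6568*w - 0.7883)/(5.9049*w^4 - 6.9984*w^3 - 5.4594*w^2 + 4.464*w + 2.4025)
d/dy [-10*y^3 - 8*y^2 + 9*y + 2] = -30*y^2 - 16*y + 9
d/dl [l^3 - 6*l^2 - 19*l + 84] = 3*l^2 - 12*l - 19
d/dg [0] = 0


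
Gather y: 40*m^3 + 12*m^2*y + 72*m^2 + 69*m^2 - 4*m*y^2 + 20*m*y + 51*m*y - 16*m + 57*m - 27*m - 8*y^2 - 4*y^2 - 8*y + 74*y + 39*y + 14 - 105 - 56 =40*m^3 + 141*m^2 + 14*m + y^2*(-4*m - 12) + y*(12*m^2 + 71*m + 105) - 147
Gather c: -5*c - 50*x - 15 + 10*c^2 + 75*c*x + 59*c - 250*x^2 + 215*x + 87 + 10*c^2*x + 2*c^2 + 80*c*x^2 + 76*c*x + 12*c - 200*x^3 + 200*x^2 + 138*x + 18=c^2*(10*x + 12) + c*(80*x^2 + 151*x + 66) - 200*x^3 - 50*x^2 + 303*x + 90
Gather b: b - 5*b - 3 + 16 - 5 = 8 - 4*b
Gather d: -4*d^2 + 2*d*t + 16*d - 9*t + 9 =-4*d^2 + d*(2*t + 16) - 9*t + 9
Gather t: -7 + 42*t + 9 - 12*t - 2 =30*t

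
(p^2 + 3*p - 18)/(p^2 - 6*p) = (p^2 + 3*p - 18)/(p*(p - 6))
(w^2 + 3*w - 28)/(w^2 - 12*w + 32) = (w + 7)/(w - 8)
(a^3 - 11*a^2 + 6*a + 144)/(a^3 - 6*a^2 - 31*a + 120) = (a^2 - 3*a - 18)/(a^2 + 2*a - 15)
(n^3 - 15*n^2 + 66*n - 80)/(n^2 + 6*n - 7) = (n^3 - 15*n^2 + 66*n - 80)/(n^2 + 6*n - 7)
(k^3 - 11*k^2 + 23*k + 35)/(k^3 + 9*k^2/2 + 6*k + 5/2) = 2*(k^2 - 12*k + 35)/(2*k^2 + 7*k + 5)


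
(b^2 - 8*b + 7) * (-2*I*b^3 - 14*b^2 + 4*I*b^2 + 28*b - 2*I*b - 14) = -2*I*b^5 - 14*b^4 + 20*I*b^4 + 140*b^3 - 48*I*b^3 - 336*b^2 + 44*I*b^2 + 308*b - 14*I*b - 98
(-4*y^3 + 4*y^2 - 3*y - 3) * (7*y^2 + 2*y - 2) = -28*y^5 + 20*y^4 - 5*y^3 - 35*y^2 + 6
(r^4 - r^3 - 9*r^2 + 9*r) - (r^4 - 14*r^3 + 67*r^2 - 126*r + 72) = 13*r^3 - 76*r^2 + 135*r - 72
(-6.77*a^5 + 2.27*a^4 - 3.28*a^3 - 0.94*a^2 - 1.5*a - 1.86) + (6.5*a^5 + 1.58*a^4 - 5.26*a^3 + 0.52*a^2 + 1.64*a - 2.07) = -0.27*a^5 + 3.85*a^4 - 8.54*a^3 - 0.42*a^2 + 0.14*a - 3.93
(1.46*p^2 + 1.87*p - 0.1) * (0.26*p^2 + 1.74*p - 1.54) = 0.3796*p^4 + 3.0266*p^3 + 0.9794*p^2 - 3.0538*p + 0.154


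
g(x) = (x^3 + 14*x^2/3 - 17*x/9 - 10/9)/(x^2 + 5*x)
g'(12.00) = 1.00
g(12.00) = 11.65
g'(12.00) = 1.00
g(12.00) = 11.65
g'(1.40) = 1.11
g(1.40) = 0.91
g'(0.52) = 1.82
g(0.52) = -0.24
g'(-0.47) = 2.01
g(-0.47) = -0.33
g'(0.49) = 1.93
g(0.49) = -0.30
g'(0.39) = 2.46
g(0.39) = -0.51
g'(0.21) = 6.04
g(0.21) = -1.18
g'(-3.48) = 1.02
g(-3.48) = -3.75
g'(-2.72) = 1.03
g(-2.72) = -2.97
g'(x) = (-2*x - 5)*(x^3 + 14*x^2/3 - 17*x/9 - 10/9)/(x^2 + 5*x)^2 + (3*x^2 + 28*x/3 - 17/9)/(x^2 + 5*x) = 1 + 2/(9*x^2)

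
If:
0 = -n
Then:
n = 0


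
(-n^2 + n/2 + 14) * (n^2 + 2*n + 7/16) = -n^4 - 3*n^3/2 + 233*n^2/16 + 903*n/32 + 49/8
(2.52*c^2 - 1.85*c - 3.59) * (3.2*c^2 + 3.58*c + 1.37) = 8.064*c^4 + 3.1016*c^3 - 14.6586*c^2 - 15.3867*c - 4.9183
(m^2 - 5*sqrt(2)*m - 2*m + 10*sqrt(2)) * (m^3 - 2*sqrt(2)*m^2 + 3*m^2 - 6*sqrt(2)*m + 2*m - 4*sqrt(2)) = m^5 - 7*sqrt(2)*m^4 + m^4 - 7*sqrt(2)*m^3 + 16*m^3 + 16*m^2 + 28*sqrt(2)*m^2 - 80*m + 28*sqrt(2)*m - 80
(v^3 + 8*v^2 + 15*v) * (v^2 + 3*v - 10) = v^5 + 11*v^4 + 29*v^3 - 35*v^2 - 150*v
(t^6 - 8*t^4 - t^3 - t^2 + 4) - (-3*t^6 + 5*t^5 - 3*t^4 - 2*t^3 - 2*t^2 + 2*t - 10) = 4*t^6 - 5*t^5 - 5*t^4 + t^3 + t^2 - 2*t + 14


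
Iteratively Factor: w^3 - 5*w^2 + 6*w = (w - 3)*(w^2 - 2*w) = w*(w - 3)*(w - 2)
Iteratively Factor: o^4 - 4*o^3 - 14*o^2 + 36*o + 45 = (o + 3)*(o^3 - 7*o^2 + 7*o + 15) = (o - 3)*(o + 3)*(o^2 - 4*o - 5) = (o - 5)*(o - 3)*(o + 3)*(o + 1)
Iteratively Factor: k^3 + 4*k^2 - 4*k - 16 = (k - 2)*(k^2 + 6*k + 8) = (k - 2)*(k + 2)*(k + 4)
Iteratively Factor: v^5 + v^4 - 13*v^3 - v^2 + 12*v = (v - 3)*(v^4 + 4*v^3 - v^2 - 4*v) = (v - 3)*(v + 1)*(v^3 + 3*v^2 - 4*v) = (v - 3)*(v - 1)*(v + 1)*(v^2 + 4*v) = v*(v - 3)*(v - 1)*(v + 1)*(v + 4)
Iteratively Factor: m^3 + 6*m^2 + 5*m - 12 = (m + 3)*(m^2 + 3*m - 4) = (m - 1)*(m + 3)*(m + 4)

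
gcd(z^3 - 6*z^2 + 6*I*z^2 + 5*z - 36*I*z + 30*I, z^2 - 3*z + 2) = z - 1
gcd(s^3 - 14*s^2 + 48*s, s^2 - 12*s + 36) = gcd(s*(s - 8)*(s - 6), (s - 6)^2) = s - 6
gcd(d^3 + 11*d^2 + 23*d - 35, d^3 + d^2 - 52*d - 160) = d + 5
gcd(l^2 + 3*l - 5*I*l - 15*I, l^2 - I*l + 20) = l - 5*I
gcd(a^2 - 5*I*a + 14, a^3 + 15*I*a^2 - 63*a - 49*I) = 1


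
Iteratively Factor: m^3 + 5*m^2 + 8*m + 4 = (m + 1)*(m^2 + 4*m + 4) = (m + 1)*(m + 2)*(m + 2)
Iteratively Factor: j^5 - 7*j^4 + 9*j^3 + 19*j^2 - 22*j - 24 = (j + 1)*(j^4 - 8*j^3 + 17*j^2 + 2*j - 24) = (j - 3)*(j + 1)*(j^3 - 5*j^2 + 2*j + 8) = (j - 3)*(j + 1)^2*(j^2 - 6*j + 8) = (j - 3)*(j - 2)*(j + 1)^2*(j - 4)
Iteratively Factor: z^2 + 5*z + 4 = (z + 1)*(z + 4)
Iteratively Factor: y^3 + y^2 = (y)*(y^2 + y) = y^2*(y + 1)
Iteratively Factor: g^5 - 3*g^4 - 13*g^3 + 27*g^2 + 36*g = (g + 3)*(g^4 - 6*g^3 + 5*g^2 + 12*g) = (g - 3)*(g + 3)*(g^3 - 3*g^2 - 4*g) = g*(g - 3)*(g + 3)*(g^2 - 3*g - 4) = g*(g - 3)*(g + 1)*(g + 3)*(g - 4)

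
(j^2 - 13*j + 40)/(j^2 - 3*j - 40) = (j - 5)/(j + 5)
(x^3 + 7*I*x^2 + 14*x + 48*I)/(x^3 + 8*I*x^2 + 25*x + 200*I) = (x^2 - I*x + 6)/(x^2 + 25)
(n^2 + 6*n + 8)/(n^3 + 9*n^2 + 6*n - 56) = (n + 2)/(n^2 + 5*n - 14)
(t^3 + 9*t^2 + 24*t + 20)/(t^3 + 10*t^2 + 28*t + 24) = (t + 5)/(t + 6)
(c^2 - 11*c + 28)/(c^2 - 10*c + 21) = (c - 4)/(c - 3)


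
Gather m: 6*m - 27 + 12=6*m - 15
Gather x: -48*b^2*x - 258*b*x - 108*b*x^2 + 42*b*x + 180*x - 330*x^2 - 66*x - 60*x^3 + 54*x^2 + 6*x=-60*x^3 + x^2*(-108*b - 276) + x*(-48*b^2 - 216*b + 120)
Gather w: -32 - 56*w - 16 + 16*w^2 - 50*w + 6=16*w^2 - 106*w - 42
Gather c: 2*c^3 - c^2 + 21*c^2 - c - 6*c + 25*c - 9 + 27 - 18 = 2*c^3 + 20*c^2 + 18*c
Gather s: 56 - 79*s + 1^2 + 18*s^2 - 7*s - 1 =18*s^2 - 86*s + 56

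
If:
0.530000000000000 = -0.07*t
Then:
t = -7.57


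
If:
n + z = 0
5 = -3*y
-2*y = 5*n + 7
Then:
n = -11/15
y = -5/3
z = 11/15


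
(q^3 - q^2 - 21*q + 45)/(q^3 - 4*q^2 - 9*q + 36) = (q^2 + 2*q - 15)/(q^2 - q - 12)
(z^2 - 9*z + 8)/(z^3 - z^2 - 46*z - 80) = (z - 1)/(z^2 + 7*z + 10)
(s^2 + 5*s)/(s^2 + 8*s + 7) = s*(s + 5)/(s^2 + 8*s + 7)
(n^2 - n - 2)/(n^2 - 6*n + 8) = (n + 1)/(n - 4)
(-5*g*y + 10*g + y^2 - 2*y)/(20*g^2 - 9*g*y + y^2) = (y - 2)/(-4*g + y)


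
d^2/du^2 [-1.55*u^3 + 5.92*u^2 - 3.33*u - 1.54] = 11.84 - 9.3*u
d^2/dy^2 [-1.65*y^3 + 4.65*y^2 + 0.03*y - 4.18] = 9.3 - 9.9*y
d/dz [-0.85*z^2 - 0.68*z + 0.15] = -1.7*z - 0.68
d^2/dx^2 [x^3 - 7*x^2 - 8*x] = 6*x - 14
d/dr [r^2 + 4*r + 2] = 2*r + 4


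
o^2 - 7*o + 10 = (o - 5)*(o - 2)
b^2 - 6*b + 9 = (b - 3)^2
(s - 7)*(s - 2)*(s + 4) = s^3 - 5*s^2 - 22*s + 56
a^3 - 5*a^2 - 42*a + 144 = (a - 8)*(a - 3)*(a + 6)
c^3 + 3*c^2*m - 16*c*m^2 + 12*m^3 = (c - 2*m)*(c - m)*(c + 6*m)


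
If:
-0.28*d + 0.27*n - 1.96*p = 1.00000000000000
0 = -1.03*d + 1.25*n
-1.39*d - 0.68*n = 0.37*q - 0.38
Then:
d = 0.194839821157554 - 0.189712457442881*q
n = 0.160548012633824 - 0.156323064932934*q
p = 0.00556747987352782*q - 0.515922033935195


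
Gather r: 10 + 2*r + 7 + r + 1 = 3*r + 18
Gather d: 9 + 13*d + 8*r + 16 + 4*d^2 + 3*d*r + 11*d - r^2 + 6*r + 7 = 4*d^2 + d*(3*r + 24) - r^2 + 14*r + 32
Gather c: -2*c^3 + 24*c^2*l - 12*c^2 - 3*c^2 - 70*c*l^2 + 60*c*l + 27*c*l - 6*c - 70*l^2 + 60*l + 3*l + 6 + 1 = -2*c^3 + c^2*(24*l - 15) + c*(-70*l^2 + 87*l - 6) - 70*l^2 + 63*l + 7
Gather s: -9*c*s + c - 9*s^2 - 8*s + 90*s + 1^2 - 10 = c - 9*s^2 + s*(82 - 9*c) - 9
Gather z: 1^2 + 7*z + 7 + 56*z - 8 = 63*z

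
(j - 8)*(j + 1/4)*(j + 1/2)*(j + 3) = j^4 - 17*j^3/4 - 221*j^2/8 - 149*j/8 - 3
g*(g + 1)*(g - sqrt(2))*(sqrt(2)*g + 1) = sqrt(2)*g^4 - g^3 + sqrt(2)*g^3 - sqrt(2)*g^2 - g^2 - sqrt(2)*g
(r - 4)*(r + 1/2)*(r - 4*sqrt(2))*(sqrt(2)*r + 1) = sqrt(2)*r^4 - 7*r^3 - 7*sqrt(2)*r^3/2 - 6*sqrt(2)*r^2 + 49*r^2/2 + 14*r + 14*sqrt(2)*r + 8*sqrt(2)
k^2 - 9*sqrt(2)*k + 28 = (k - 7*sqrt(2))*(k - 2*sqrt(2))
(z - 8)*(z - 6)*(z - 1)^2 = z^4 - 16*z^3 + 77*z^2 - 110*z + 48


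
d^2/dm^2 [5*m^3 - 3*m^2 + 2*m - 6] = 30*m - 6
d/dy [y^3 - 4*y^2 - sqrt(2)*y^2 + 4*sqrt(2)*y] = 3*y^2 - 8*y - 2*sqrt(2)*y + 4*sqrt(2)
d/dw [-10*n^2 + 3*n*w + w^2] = 3*n + 2*w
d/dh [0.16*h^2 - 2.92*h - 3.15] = 0.32*h - 2.92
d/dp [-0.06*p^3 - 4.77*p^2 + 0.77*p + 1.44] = -0.18*p^2 - 9.54*p + 0.77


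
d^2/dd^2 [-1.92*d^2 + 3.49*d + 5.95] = -3.84000000000000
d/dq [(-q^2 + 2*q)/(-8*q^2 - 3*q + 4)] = (19*q^2 - 8*q + 8)/(64*q^4 + 48*q^3 - 55*q^2 - 24*q + 16)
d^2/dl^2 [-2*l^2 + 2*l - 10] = -4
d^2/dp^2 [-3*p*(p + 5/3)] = -6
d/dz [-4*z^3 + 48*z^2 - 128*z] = -12*z^2 + 96*z - 128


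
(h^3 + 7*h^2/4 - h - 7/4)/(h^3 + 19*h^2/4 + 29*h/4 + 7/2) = (h - 1)/(h + 2)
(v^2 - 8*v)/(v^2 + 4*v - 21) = v*(v - 8)/(v^2 + 4*v - 21)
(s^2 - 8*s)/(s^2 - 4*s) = (s - 8)/(s - 4)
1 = 1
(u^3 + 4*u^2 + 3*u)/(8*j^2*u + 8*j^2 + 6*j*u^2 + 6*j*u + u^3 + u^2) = u*(u + 3)/(8*j^2 + 6*j*u + u^2)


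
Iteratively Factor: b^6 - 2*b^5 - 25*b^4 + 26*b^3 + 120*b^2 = (b - 3)*(b^5 + b^4 - 22*b^3 - 40*b^2) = b*(b - 3)*(b^4 + b^3 - 22*b^2 - 40*b) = b*(b - 3)*(b + 4)*(b^3 - 3*b^2 - 10*b) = b*(b - 3)*(b + 2)*(b + 4)*(b^2 - 5*b) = b*(b - 5)*(b - 3)*(b + 2)*(b + 4)*(b)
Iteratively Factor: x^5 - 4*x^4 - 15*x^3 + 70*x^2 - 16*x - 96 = (x + 4)*(x^4 - 8*x^3 + 17*x^2 + 2*x - 24) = (x - 2)*(x + 4)*(x^3 - 6*x^2 + 5*x + 12) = (x - 2)*(x + 1)*(x + 4)*(x^2 - 7*x + 12) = (x - 3)*(x - 2)*(x + 1)*(x + 4)*(x - 4)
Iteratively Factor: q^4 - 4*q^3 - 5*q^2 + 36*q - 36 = (q + 3)*(q^3 - 7*q^2 + 16*q - 12) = (q - 3)*(q + 3)*(q^2 - 4*q + 4) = (q - 3)*(q - 2)*(q + 3)*(q - 2)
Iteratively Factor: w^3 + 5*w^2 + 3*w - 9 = (w + 3)*(w^2 + 2*w - 3) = (w + 3)^2*(w - 1)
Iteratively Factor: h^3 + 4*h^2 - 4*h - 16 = (h + 2)*(h^2 + 2*h - 8) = (h - 2)*(h + 2)*(h + 4)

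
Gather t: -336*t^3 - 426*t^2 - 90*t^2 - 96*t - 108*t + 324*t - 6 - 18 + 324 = -336*t^3 - 516*t^2 + 120*t + 300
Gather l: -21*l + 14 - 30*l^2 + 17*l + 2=-30*l^2 - 4*l + 16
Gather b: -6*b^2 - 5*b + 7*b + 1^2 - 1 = -6*b^2 + 2*b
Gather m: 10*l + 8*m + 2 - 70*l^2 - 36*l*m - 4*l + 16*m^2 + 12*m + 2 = -70*l^2 + 6*l + 16*m^2 + m*(20 - 36*l) + 4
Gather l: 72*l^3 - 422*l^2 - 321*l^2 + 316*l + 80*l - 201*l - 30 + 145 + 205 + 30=72*l^3 - 743*l^2 + 195*l + 350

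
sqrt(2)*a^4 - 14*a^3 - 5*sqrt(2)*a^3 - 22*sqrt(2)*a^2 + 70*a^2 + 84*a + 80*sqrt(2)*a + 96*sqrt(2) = (a - 6)*(a - 8*sqrt(2))*(a + sqrt(2))*(sqrt(2)*a + sqrt(2))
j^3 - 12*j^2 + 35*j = j*(j - 7)*(j - 5)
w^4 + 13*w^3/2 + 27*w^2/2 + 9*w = w*(w + 3/2)*(w + 2)*(w + 3)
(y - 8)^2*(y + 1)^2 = y^4 - 14*y^3 + 33*y^2 + 112*y + 64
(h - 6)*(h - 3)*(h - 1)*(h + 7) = h^4 - 3*h^3 - 43*h^2 + 171*h - 126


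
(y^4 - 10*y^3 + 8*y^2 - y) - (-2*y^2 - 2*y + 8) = y^4 - 10*y^3 + 10*y^2 + y - 8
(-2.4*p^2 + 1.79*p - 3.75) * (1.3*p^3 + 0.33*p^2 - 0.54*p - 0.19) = -3.12*p^5 + 1.535*p^4 - 2.9883*p^3 - 1.7481*p^2 + 1.6849*p + 0.7125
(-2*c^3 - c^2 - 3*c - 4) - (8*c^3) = -10*c^3 - c^2 - 3*c - 4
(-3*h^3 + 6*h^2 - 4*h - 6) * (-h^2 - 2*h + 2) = 3*h^5 - 14*h^3 + 26*h^2 + 4*h - 12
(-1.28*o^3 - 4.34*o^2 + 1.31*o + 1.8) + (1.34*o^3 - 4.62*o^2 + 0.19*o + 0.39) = 0.0600000000000001*o^3 - 8.96*o^2 + 1.5*o + 2.19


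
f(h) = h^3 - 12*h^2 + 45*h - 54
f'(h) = 3*h^2 - 24*h + 45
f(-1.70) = -170.09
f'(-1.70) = 94.47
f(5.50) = -3.12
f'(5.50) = 3.75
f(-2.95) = -316.85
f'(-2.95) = 141.91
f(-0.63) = -87.36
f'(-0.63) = 61.31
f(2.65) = -0.41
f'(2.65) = 2.47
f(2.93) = -0.02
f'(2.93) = 0.43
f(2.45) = -1.07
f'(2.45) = 4.21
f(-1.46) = -148.39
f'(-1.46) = 86.43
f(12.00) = 486.00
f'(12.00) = 189.00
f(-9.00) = -2160.00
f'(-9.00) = 504.00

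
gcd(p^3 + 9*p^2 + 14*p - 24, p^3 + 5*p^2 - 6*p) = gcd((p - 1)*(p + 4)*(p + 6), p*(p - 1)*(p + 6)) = p^2 + 5*p - 6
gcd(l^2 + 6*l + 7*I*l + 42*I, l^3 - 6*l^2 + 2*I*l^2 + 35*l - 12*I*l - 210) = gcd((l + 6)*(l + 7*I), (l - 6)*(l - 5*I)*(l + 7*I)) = l + 7*I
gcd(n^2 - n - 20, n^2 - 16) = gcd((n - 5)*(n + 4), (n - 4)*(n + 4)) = n + 4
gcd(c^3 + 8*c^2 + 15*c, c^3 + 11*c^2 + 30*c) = c^2 + 5*c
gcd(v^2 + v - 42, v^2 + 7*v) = v + 7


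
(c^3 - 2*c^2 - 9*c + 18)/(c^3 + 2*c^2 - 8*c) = (c^2 - 9)/(c*(c + 4))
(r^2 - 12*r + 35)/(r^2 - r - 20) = (r - 7)/(r + 4)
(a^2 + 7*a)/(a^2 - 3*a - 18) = a*(a + 7)/(a^2 - 3*a - 18)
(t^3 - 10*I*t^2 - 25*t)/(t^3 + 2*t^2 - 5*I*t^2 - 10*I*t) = (t - 5*I)/(t + 2)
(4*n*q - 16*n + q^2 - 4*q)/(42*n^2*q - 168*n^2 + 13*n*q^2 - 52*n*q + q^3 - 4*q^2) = (4*n + q)/(42*n^2 + 13*n*q + q^2)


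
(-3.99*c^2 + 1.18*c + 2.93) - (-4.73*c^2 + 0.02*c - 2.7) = 0.74*c^2 + 1.16*c + 5.63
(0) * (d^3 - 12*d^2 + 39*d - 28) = 0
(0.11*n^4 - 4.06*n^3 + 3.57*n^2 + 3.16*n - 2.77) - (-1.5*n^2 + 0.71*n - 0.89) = 0.11*n^4 - 4.06*n^3 + 5.07*n^2 + 2.45*n - 1.88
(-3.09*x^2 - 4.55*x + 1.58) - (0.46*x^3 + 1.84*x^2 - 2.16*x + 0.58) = -0.46*x^3 - 4.93*x^2 - 2.39*x + 1.0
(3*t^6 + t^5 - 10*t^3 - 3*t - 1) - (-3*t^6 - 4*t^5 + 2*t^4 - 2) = 6*t^6 + 5*t^5 - 2*t^4 - 10*t^3 - 3*t + 1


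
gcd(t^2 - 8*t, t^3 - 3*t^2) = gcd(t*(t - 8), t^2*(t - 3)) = t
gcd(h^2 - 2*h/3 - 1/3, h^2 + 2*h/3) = 1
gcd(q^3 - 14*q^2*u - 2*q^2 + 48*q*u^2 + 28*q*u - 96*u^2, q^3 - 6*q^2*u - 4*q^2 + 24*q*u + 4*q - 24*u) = q^2 - 6*q*u - 2*q + 12*u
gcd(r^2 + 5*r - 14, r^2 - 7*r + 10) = r - 2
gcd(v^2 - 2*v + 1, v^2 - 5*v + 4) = v - 1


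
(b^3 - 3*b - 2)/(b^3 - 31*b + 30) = (b^3 - 3*b - 2)/(b^3 - 31*b + 30)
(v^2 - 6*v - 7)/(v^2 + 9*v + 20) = (v^2 - 6*v - 7)/(v^2 + 9*v + 20)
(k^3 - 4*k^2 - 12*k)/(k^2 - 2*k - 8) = k*(k - 6)/(k - 4)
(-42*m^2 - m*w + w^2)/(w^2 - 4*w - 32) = (42*m^2 + m*w - w^2)/(-w^2 + 4*w + 32)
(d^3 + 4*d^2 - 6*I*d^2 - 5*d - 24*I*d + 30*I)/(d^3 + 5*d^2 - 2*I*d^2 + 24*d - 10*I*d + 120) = (d - 1)/(d + 4*I)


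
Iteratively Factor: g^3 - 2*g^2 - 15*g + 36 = (g - 3)*(g^2 + g - 12) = (g - 3)*(g + 4)*(g - 3)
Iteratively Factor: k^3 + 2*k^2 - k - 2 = (k - 1)*(k^2 + 3*k + 2) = (k - 1)*(k + 1)*(k + 2)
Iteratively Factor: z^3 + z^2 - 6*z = (z + 3)*(z^2 - 2*z) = z*(z + 3)*(z - 2)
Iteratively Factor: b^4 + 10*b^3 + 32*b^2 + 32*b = (b + 2)*(b^3 + 8*b^2 + 16*b) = (b + 2)*(b + 4)*(b^2 + 4*b) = b*(b + 2)*(b + 4)*(b + 4)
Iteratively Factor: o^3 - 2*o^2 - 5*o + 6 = (o - 1)*(o^2 - o - 6) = (o - 1)*(o + 2)*(o - 3)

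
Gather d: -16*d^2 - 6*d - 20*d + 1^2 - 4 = -16*d^2 - 26*d - 3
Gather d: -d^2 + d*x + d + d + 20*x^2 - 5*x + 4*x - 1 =-d^2 + d*(x + 2) + 20*x^2 - x - 1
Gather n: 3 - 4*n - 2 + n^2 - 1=n^2 - 4*n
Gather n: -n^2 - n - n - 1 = -n^2 - 2*n - 1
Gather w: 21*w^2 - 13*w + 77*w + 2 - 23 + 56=21*w^2 + 64*w + 35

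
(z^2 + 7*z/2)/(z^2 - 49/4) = 2*z/(2*z - 7)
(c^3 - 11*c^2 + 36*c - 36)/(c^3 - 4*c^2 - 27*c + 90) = (c - 2)/(c + 5)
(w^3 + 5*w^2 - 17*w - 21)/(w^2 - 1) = (w^2 + 4*w - 21)/(w - 1)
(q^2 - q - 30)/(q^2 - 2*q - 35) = (q - 6)/(q - 7)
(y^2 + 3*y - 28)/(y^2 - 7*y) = (y^2 + 3*y - 28)/(y*(y - 7))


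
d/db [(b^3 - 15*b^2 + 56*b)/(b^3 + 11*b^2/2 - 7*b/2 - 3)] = 2*(41*b^4 - 238*b^3 - 529*b^2 + 180*b - 336)/(4*b^6 + 44*b^5 + 93*b^4 - 178*b^3 - 83*b^2 + 84*b + 36)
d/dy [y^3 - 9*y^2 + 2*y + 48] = 3*y^2 - 18*y + 2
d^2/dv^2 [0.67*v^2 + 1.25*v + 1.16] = 1.34000000000000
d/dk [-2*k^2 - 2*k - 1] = -4*k - 2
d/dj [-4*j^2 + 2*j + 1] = 2 - 8*j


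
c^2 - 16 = (c - 4)*(c + 4)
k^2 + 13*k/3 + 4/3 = (k + 1/3)*(k + 4)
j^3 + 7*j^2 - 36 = (j - 2)*(j + 3)*(j + 6)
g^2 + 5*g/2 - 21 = (g - 7/2)*(g + 6)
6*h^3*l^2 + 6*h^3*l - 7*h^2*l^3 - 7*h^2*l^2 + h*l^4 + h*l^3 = l*(-6*h + l)*(-h + l)*(h*l + h)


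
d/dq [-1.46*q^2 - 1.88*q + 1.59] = -2.92*q - 1.88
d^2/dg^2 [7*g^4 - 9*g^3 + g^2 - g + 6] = 84*g^2 - 54*g + 2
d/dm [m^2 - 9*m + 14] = 2*m - 9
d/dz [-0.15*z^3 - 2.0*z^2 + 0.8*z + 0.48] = -0.45*z^2 - 4.0*z + 0.8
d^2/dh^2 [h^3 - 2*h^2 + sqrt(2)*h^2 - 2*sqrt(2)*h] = 6*h - 4 + 2*sqrt(2)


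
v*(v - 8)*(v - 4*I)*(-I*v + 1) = -I*v^4 - 3*v^3 + 8*I*v^3 + 24*v^2 - 4*I*v^2 + 32*I*v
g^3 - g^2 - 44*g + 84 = (g - 6)*(g - 2)*(g + 7)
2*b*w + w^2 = w*(2*b + w)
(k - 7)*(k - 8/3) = k^2 - 29*k/3 + 56/3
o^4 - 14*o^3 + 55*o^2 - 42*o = o*(o - 7)*(o - 6)*(o - 1)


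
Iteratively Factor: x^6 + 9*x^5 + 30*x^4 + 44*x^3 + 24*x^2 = (x + 2)*(x^5 + 7*x^4 + 16*x^3 + 12*x^2) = (x + 2)^2*(x^4 + 5*x^3 + 6*x^2) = x*(x + 2)^2*(x^3 + 5*x^2 + 6*x) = x*(x + 2)^2*(x + 3)*(x^2 + 2*x) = x*(x + 2)^3*(x + 3)*(x)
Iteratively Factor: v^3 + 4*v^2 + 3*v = (v + 3)*(v^2 + v) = v*(v + 3)*(v + 1)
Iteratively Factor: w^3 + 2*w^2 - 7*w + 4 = (w + 4)*(w^2 - 2*w + 1) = (w - 1)*(w + 4)*(w - 1)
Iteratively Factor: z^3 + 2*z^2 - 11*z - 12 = (z - 3)*(z^2 + 5*z + 4) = (z - 3)*(z + 4)*(z + 1)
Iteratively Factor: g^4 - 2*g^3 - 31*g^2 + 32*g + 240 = (g + 3)*(g^3 - 5*g^2 - 16*g + 80) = (g + 3)*(g + 4)*(g^2 - 9*g + 20) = (g - 4)*(g + 3)*(g + 4)*(g - 5)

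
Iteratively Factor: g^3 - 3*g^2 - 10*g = (g)*(g^2 - 3*g - 10) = g*(g + 2)*(g - 5)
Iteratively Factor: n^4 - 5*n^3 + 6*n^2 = (n)*(n^3 - 5*n^2 + 6*n) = n^2*(n^2 - 5*n + 6) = n^2*(n - 3)*(n - 2)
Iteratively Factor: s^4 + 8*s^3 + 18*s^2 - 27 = (s - 1)*(s^3 + 9*s^2 + 27*s + 27) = (s - 1)*(s + 3)*(s^2 + 6*s + 9) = (s - 1)*(s + 3)^2*(s + 3)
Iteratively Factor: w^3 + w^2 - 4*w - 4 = (w + 2)*(w^2 - w - 2) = (w + 1)*(w + 2)*(w - 2)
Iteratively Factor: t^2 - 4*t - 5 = (t + 1)*(t - 5)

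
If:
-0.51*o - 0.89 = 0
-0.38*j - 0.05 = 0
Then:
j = -0.13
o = -1.75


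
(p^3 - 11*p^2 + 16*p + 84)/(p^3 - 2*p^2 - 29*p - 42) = (p - 6)/(p + 3)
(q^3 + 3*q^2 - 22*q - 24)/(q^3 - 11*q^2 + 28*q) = (q^2 + 7*q + 6)/(q*(q - 7))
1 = 1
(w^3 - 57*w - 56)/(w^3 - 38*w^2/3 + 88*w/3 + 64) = 3*(w^2 + 8*w + 7)/(3*w^2 - 14*w - 24)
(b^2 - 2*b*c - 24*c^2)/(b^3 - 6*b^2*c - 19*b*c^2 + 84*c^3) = (b - 6*c)/(b^2 - 10*b*c + 21*c^2)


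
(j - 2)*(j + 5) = j^2 + 3*j - 10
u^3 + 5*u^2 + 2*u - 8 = (u - 1)*(u + 2)*(u + 4)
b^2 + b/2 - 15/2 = (b - 5/2)*(b + 3)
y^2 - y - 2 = (y - 2)*(y + 1)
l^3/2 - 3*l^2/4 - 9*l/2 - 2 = (l/2 + 1)*(l - 4)*(l + 1/2)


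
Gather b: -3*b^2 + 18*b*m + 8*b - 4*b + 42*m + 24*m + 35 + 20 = -3*b^2 + b*(18*m + 4) + 66*m + 55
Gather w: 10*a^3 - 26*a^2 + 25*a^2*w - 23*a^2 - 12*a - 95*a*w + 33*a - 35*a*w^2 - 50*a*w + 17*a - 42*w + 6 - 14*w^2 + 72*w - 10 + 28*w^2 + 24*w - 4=10*a^3 - 49*a^2 + 38*a + w^2*(14 - 35*a) + w*(25*a^2 - 145*a + 54) - 8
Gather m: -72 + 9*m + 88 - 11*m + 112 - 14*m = 128 - 16*m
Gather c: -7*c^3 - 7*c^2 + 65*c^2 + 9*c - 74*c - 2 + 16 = -7*c^3 + 58*c^2 - 65*c + 14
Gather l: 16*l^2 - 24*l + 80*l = 16*l^2 + 56*l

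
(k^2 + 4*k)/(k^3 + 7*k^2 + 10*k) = (k + 4)/(k^2 + 7*k + 10)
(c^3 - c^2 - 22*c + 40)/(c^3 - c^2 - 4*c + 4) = (c^2 + c - 20)/(c^2 + c - 2)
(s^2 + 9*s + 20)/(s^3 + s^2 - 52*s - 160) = 1/(s - 8)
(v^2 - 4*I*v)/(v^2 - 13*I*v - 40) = v*(-v + 4*I)/(-v^2 + 13*I*v + 40)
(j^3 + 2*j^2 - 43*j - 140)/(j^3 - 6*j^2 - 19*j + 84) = (j + 5)/(j - 3)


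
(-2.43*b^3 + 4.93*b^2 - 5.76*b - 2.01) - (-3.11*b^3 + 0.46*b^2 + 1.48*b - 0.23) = 0.68*b^3 + 4.47*b^2 - 7.24*b - 1.78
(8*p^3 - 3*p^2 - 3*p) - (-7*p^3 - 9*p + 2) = 15*p^3 - 3*p^2 + 6*p - 2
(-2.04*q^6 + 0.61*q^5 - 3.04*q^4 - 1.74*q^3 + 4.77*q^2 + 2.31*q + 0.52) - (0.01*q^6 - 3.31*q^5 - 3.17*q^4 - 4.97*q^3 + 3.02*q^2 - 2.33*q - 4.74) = -2.05*q^6 + 3.92*q^5 + 0.13*q^4 + 3.23*q^3 + 1.75*q^2 + 4.64*q + 5.26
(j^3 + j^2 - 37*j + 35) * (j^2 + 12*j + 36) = j^5 + 13*j^4 + 11*j^3 - 373*j^2 - 912*j + 1260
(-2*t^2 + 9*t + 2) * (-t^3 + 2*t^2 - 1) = 2*t^5 - 13*t^4 + 16*t^3 + 6*t^2 - 9*t - 2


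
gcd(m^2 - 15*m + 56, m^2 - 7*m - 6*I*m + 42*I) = m - 7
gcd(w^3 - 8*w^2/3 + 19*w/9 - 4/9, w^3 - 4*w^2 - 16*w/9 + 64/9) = w - 4/3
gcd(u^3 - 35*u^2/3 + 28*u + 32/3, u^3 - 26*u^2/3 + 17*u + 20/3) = u^2 - 11*u/3 - 4/3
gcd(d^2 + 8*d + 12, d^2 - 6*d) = 1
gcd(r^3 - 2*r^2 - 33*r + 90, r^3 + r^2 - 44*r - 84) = r + 6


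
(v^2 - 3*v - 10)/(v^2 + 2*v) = (v - 5)/v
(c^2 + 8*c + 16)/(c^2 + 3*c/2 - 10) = 2*(c + 4)/(2*c - 5)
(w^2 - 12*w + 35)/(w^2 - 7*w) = (w - 5)/w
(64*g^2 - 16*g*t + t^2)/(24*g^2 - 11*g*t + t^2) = (-8*g + t)/(-3*g + t)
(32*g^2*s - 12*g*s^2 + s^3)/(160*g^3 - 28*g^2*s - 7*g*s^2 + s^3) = s/(5*g + s)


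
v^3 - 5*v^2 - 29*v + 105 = (v - 7)*(v - 3)*(v + 5)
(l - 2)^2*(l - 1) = l^3 - 5*l^2 + 8*l - 4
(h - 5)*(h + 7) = h^2 + 2*h - 35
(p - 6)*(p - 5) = p^2 - 11*p + 30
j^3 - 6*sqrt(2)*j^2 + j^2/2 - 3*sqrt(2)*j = j*(j + 1/2)*(j - 6*sqrt(2))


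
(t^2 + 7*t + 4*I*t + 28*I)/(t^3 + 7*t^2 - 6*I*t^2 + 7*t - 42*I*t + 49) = (t + 4*I)/(t^2 - 6*I*t + 7)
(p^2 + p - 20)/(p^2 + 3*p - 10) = (p - 4)/(p - 2)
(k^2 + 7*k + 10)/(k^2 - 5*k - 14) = (k + 5)/(k - 7)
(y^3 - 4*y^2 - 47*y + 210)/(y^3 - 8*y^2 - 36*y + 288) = (y^2 + 2*y - 35)/(y^2 - 2*y - 48)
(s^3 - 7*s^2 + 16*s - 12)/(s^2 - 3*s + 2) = (s^2 - 5*s + 6)/(s - 1)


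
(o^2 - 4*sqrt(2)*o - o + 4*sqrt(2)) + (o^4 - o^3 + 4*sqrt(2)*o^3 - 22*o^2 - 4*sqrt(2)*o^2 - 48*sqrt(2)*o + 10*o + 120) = o^4 - o^3 + 4*sqrt(2)*o^3 - 21*o^2 - 4*sqrt(2)*o^2 - 52*sqrt(2)*o + 9*o + 4*sqrt(2) + 120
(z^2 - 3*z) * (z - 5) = z^3 - 8*z^2 + 15*z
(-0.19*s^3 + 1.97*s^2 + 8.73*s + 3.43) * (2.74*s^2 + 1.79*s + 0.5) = -0.5206*s^5 + 5.0577*s^4 + 27.3515*s^3 + 26.0099*s^2 + 10.5047*s + 1.715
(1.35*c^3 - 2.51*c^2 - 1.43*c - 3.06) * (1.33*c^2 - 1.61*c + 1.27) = 1.7955*c^5 - 5.5118*c^4 + 3.8537*c^3 - 4.9552*c^2 + 3.1105*c - 3.8862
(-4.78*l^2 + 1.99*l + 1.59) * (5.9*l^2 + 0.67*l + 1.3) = -28.202*l^4 + 8.5384*l^3 + 4.5003*l^2 + 3.6523*l + 2.067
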